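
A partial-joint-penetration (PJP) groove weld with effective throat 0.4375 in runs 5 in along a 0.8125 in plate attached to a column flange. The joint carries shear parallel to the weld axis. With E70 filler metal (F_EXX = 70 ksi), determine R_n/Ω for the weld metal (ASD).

R_n/Ω ≈ 45.9 kip

Effective throat (given) t_e = 0.4375 in.
A_we = 0.4375 × 5 = 2.188 in².
F_nw = 0.6 F_EXX = 42 ksi.
R_n/Ω = (42 × 2.188) / 2.0 = 45.94 kip.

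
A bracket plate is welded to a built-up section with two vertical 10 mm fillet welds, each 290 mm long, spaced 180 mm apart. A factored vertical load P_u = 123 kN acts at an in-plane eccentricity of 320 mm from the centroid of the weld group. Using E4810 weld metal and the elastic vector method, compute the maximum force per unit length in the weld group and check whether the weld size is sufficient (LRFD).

f_max ≈ 897 N/mm; adequate

E48XX → F_EXX = 480 MPa.
Total weld length L_w = 580 mm. Treat welds as unit-width lines.
Polar moment about centroid: J = 2[d³/12 + d(b/2)²] = 2[290³/12 + 290×90²] = 8763000 mm³.
Direct shear f_v = P/L_w = 123×10³ / 580 = 212.1 N/mm (vertical).
Torsion M = P·e = 123×10³ × 320 = 39360000 N·mm.
Critical point at (x, y) = (90, 145) from centroid. f_tx = M·y/J = 651.3 N/mm; f_ty = M·x/J = 404.3 N/mm.
Resultant f_max = √[f_tx² + (f_v + f_ty)²] = √[651.3² + (212.1 + 404.3)²] = 896.7 N/mm.
Capacity per unit length: φr_n = 0.75 × 0.6 × 480 × (0.707 × 10) = 1527 N/mm.
896.7 ≤ 1527 → adequate.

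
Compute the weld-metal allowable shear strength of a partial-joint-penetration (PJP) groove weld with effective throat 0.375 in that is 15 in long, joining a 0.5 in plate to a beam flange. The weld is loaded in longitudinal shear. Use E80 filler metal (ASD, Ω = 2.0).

R_n/Ω ≈ 135 kip

E80XX → F_EXX = 80 ksi.
Effective throat (given) t_e = 0.375 in.
A_we = 0.375 × 15 = 5.625 in².
F_nw = 0.6 F_EXX = 48 ksi.
R_n/Ω = (48 × 5.625) / 2.0 = 135 kip.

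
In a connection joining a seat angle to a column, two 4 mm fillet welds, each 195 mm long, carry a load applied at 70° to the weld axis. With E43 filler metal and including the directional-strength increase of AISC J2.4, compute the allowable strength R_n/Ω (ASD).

E43XX → F_EXX = 430 MPa.
t_e = 0.707 × 4 = 2.828 mm; A_we = 2.828 × 390 = 1103 mm².
Directional factor: 1.0 + 0.5 sin^1.5(70°) = 1.455.
F_nw = 0.6 × 430 × 1.455 = 375.5 MPa.
R_n/Ω = (375.5 × 1103) / 2.0 × 10⁻³ = 207.1 kN.

R_n/Ω ≈ 207 kN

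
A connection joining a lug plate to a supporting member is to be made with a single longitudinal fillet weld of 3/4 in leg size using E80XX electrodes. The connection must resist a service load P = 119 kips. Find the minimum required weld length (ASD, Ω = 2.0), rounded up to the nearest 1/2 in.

E80XX → F_EXX = 80 ksi.
Throat t_e = 0.707 × 0.75 = 0.5302 in.
r_n/Ω = (0.6 × 80 × 0.5302) / 2.0 = 12.73 kip/in.
L_req = P / (r_n/Ω) = 119 / 12.73 = 9.351 in total.
Round up → use L = 9.5 in.

L = 9.5 in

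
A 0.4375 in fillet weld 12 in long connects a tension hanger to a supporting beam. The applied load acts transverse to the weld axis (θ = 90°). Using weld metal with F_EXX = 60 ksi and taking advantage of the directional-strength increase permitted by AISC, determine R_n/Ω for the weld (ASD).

t_e = 0.707 × 0.4375 = 0.3093 in; A_we = 0.3093 × 12 = 3.712 in².
Directional factor: 1.0 + 0.5 sin^1.5(90°) = 1.5.
F_nw = 0.6 × 60 × 1.5 = 54 ksi.
R_n/Ω = (54 × 3.712) / 2.0 = 100.2 kip.

R_n/Ω ≈ 100 kip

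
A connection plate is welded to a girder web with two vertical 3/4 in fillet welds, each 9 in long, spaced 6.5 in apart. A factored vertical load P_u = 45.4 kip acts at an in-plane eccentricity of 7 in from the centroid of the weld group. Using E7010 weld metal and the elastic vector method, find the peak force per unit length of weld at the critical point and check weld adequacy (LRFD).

E70XX → F_EXX = 70 ksi.
Total weld length L_w = 18 in. Treat welds as unit-width lines.
Polar moment about centroid: J = 2[d³/12 + d(b/2)²] = 2[9³/12 + 9×3.25²] = 311.6 in³.
Direct shear f_v = P/L_w = 45.4 / 18 = 2.522 kip/in (vertical).
Torsion M = P·e = 45.4 × 7 = 317.8 kip·in.
Critical point at (x, y) = (3.25, 4.5) from centroid. f_tx = M·y/J = 4.589 kip/in; f_ty = M·x/J = 3.314 kip/in.
Resultant f_max = √[f_tx² + (f_v + f_ty)²] = √[4.589² + (2.522 + 3.314)²] = 7.425 kip/in.
Capacity per unit length: φr_n = 0.75 × 0.6 × 70 × (0.707 × 0.75) = 16.7 kip/in.
7.425 ≤ 16.7 → adequate.

f_max ≈ 7.42 kip/in; adequate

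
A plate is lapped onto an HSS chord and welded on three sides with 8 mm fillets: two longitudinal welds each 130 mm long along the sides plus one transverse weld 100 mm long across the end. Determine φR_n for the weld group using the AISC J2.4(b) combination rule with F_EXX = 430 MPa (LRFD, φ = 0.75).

t_e = 0.707 × 8 = 5.656 mm.
R_nwl = 0.6 × 430 × 5.656 × 260 × 10⁻³ = 379.4 kN (longitudinal, 2 welds).
R_nwt = 0.6 × 430 × 5.656 × 100 × 10⁻³ = 145.9 kN (transverse, base value).
(i) R_nwl + R_nwt = 525.3 kN; (ii) 0.85 R_nwl + 1.5 R_nwt = 541.4 kN.
R_n = max = 541.4 kN [governs: (ii)]; φR_n = 406 kN.

φR_n ≈ 406 kN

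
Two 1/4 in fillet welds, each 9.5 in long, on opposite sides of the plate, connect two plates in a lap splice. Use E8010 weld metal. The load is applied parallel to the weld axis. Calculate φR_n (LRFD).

E80XX → F_EXX = 80 ksi.
Effective throat t_e = 0.707 × 0.25 = 0.1767 in.
Total length L = 19 in; A_we = 0.1767 × 19 = 3.358 in².
F_nw = 0.6 F_EXX = 0.6 × 80 = 48 ksi.
φR_n = 0.75 × 48 × 3.358 = 120.9 kips.

φR_n ≈ 121 kips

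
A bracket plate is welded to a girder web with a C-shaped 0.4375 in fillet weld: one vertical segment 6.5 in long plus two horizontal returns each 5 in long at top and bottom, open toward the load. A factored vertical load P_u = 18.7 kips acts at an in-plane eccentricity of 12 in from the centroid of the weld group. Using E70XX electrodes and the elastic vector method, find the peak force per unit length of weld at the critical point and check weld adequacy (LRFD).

E70XX → F_EXX = 70 ksi.
Total weld length L_w = 16.5 in. Treat welds as unit-width lines.
Centroid: x̄ = 2×5×2.5 / 16.5 = 1.515 in from the vertical weld.
Polar moment about centroid: J = I_x + I_y = [6.5³/12 + 2×5×3.25²] + [6.5×1.515² + 2(5³/12 + 5×0.9848²)] = 174 in³.
Direct shear f_v = P/L_w = 18.7 / 16.5 = 1.133 kip/in (vertical).
Torsion M = P·e = 18.7 × 12 = 224.4 kip·in.
Critical point at (x, y) = (3.485, 3.25) from centroid. f_tx = M·y/J = 4.192 kip/in; f_ty = M·x/J = 4.495 kip/in.
Resultant f_max = √[f_tx² + (f_v + f_ty)²] = √[4.192² + (1.133 + 4.495)²] = 7.018 kip/in.
Capacity per unit length: φr_n = 0.75 × 0.6 × 70 × (0.707 × 0.4375) = 9.743 kip/in.
7.018 ≤ 9.743 → adequate.

f_max ≈ 7.02 kip/in; adequate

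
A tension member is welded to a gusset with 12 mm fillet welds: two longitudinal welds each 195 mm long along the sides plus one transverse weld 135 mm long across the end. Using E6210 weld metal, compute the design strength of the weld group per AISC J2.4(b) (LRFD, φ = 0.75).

E62XX → F_EXX = 620 MPa.
t_e = 0.707 × 12 = 8.484 mm.
R_nwl = 0.6 × 620 × 8.484 × 390 × 10⁻³ = 1231 kN (longitudinal, 2 welds).
R_nwt = 0.6 × 620 × 8.484 × 135 × 10⁻³ = 426.1 kN (transverse, base value).
(i) R_nwl + R_nwt = 1657 kN; (ii) 0.85 R_nwl + 1.5 R_nwt = 1685 kN.
R_n = max = 1685 kN [governs: (ii)]; φR_n = 1264 kN.

φR_n ≈ 1260 kN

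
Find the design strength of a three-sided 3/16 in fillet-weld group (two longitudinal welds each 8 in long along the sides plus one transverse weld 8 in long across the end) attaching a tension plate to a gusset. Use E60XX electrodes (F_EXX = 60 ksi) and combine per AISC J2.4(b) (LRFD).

t_e = 0.707 × 0.1875 = 0.1326 in.
R_nwl = 0.6 × 60 × 0.1326 × 16 = 76.36 kip (longitudinal, 2 welds).
R_nwt = 0.6 × 60 × 0.1326 × 8 = 38.18 kip (transverse, base value).
(i) R_nwl + R_nwt = 114.5 kip; (ii) 0.85 R_nwl + 1.5 R_nwt = 122.2 kip.
R_n = max = 122.2 kip [governs: (ii)]; φR_n = 91.63 kip.

φR_n ≈ 91.6 kip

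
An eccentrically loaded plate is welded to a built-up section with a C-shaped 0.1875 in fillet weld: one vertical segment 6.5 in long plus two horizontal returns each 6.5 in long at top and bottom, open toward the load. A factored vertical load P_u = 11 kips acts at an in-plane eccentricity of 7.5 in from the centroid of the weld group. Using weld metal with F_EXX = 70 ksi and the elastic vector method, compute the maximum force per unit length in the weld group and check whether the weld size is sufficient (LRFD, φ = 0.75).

f_max ≈ 2.25 kip/in; adequate

Total weld length L_w = 19.5 in. Treat welds as unit-width lines.
Centroid: x̄ = 2×6.5×3.25 / 19.5 = 2.167 in from the vertical weld.
Polar moment about centroid: J = I_x + I_y = [6.5³/12 + 2×6.5×3.25²] + [6.5×2.167² + 2(6.5³/12 + 6.5×1.083²)] = 251.7 in³.
Direct shear f_v = P/L_w = 11 / 19.5 = 0.5641 kip/in (vertical).
Torsion M = P·e = 11 × 7.5 = 82.5 kip·in.
Critical point at (x, y) = (4.333, 3.25) from centroid. f_tx = M·y/J = 1.065 kip/in; f_ty = M·x/J = 1.42 kip/in.
Resultant f_max = √[f_tx² + (f_v + f_ty)²] = √[1.065² + (0.5641 + 1.42)²] = 2.252 kip/in.
Capacity per unit length: φr_n = 0.75 × 0.6 × 70 × (0.707 × 0.1875) = 4.176 kip/in.
2.252 ≤ 4.176 → adequate.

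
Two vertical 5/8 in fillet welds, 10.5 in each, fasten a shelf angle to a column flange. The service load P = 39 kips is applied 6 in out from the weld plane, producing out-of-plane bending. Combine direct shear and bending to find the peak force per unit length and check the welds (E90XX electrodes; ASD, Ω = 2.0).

E90XX → F_EXX = 90 ksi.
L_w = 2 × 10.5 = 21 in; section modulus (unit throat) S = 2 × L²/6 = 36.75 in².
Direct shear f_v = P/L_w = 39/21 = 1.857 kip/in.
Moment M = P × e = 39 × 6 = 234 kip·in; bending f_b = M/S = 6.367 kip/in.
f_max = √(f_v² + f_b²) = √(1.857² + 6.367²) = 6.633 kip/in.
r_n/Ω = (1/2.0) × 0.6 × 90 × (0.707 × 0.625) = 11.93 kip/in → adequate.

f_max ≈ 6.63 kip/in; adequate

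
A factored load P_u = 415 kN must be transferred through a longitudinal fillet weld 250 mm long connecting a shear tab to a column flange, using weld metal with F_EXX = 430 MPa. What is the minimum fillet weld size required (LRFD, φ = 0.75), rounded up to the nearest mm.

w = 13 mm

Total weld length L = 250 mm.
Required throat t_e = P_u / (φ × 0.6 F_EXX × L) = 415 / (0.75 × 0.6 × 430 × 250 × 10⁻³) = 8.579 mm.
Required leg w = t_e / 0.707 = 12.13 mm → use 13 mm.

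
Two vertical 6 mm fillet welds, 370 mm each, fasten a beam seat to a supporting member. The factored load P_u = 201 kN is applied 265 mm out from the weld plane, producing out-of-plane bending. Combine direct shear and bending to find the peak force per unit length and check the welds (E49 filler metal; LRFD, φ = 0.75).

f_max ≈ 1200 N/mm; NOT adequate

E49XX → F_EXX = 490 MPa.
L_w = 2 × 370 = 740 mm; section modulus (unit throat) S = 2 × L²/6 = 45630 mm².
Direct shear f_v = P/L_w = 201×10³/740 = 271.6 N/mm.
Moment M = P × e = 201×10³ × 265 = 53265000 N·mm; bending f_b = M/S = 1167 N/mm.
f_max = √(f_v² + f_b²) = √(271.6² + 1167²) = 1198 N/mm.
φr_n = 0.75 × 0.6 × 490 × (0.707 × 6) = 935.4 N/mm → NOT adequate.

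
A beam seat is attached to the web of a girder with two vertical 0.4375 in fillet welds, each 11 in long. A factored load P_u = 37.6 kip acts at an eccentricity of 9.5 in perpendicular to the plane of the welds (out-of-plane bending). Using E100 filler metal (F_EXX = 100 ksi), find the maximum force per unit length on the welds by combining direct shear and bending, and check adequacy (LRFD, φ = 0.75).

f_max ≈ 9.02 kip/in; adequate

L_w = 2 × 11 = 22 in; section modulus (unit throat) S = 2 × L²/6 = 40.33 in².
Direct shear f_v = P/L_w = 37.6/22 = 1.709 kip/in.
Moment M = P × e = 37.6 × 9.5 = 357.2 kip·in; bending f_b = M/S = 8.856 kip/in.
f_max = √(f_v² + f_b²) = √(1.709² + 8.856²) = 9.02 kip/in.
φr_n = 0.75 × 0.6 × 100 × (0.707 × 0.4375) = 13.92 kip/in → adequate.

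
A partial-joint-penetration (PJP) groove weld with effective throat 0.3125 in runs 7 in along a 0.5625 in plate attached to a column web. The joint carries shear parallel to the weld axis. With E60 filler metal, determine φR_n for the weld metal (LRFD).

E60XX → F_EXX = 60 ksi.
Effective throat (given) t_e = 0.3125 in.
A_we = 0.3125 × 7 = 2.188 in².
F_nw = 0.6 F_EXX = 36 ksi.
φR_n = 0.75 × 36 × 2.188 = 59.06 kips.

φR_n ≈ 59.1 kips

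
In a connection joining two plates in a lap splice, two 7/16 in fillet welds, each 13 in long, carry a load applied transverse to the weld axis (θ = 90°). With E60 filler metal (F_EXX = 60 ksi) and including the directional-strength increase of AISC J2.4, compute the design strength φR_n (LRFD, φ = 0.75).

φR_n ≈ 326 kip

t_e = 0.707 × 0.4375 = 0.3093 in; A_we = 0.3093 × 26 = 8.042 in².
Directional factor: 1.0 + 0.5 sin^1.5(90°) = 1.5.
F_nw = 0.6 × 60 × 1.5 = 54 ksi.
φR_n = 0.75 × 54 × 8.042 = 325.7 kip.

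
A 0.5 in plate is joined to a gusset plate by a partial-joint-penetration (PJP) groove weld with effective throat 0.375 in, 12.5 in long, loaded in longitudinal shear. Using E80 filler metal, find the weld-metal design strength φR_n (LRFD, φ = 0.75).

E80XX → F_EXX = 80 ksi.
Effective throat (given) t_e = 0.375 in.
A_we = 0.375 × 12.5 = 4.688 in².
F_nw = 0.6 F_EXX = 48 ksi.
φR_n = 0.75 × 48 × 4.688 = 168.8 kips.

φR_n ≈ 169 kips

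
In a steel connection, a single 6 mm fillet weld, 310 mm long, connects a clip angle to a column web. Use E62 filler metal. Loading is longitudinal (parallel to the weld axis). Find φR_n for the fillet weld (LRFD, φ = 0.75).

E62XX → F_EXX = 620 MPa.
Effective throat t_e = 0.707 × 6 = 4.242 mm.
Total length L = 310 mm; A_we = 4.242 × 310 = 1315 mm².
F_nw = 0.6 F_EXX = 0.6 × 620 = 372 MPa.
φR_n = 0.75 × 372 × 1315 × 10⁻³ = 366.9 kN.

φR_n ≈ 367 kN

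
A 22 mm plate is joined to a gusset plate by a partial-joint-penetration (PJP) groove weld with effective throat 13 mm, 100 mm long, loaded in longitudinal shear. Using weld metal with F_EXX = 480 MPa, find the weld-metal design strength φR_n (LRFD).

φR_n ≈ 281 kN

Effective throat (given) t_e = 13 mm.
A_we = 13 × 100 = 1300 mm².
F_nw = 0.6 F_EXX = 288 MPa.
φR_n = 0.75 × 288 × 1300 × 10⁻³ = 280.8 kN.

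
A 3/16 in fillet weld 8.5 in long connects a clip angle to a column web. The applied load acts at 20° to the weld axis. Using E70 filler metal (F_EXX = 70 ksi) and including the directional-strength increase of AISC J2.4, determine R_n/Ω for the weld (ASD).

R_n/Ω ≈ 26 kip

t_e = 0.707 × 0.1875 = 0.1326 in; A_we = 0.1326 × 8.5 = 1.127 in².
Directional factor: 1.0 + 0.5 sin^1.5(20°) = 1.1.
F_nw = 0.6 × 70 × 1.1 = 46.2 ksi.
R_n/Ω = (46.2 × 1.127) / 2.0 = 26.03 kip.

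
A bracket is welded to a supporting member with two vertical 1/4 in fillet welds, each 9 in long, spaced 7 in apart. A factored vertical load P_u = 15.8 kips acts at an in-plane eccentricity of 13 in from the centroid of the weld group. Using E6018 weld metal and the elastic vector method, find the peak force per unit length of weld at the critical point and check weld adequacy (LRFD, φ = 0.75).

E60XX → F_EXX = 60 ksi.
Total weld length L_w = 18 in. Treat welds as unit-width lines.
Polar moment about centroid: J = 2[d³/12 + d(b/2)²] = 2[9³/12 + 9×3.5²] = 342 in³.
Direct shear f_v = P/L_w = 15.8 / 18 = 0.8778 kip/in (vertical).
Torsion M = P·e = 15.8 × 13 = 205.4 kip·in.
Critical point at (x, y) = (3.5, 4.5) from centroid. f_tx = M·y/J = 2.703 kip/in; f_ty = M·x/J = 2.102 kip/in.
Resultant f_max = √[f_tx² + (f_v + f_ty)²] = √[2.703² + (0.8778 + 2.102)²] = 4.023 kip/in.
Capacity per unit length: φr_n = 0.75 × 0.6 × 60 × (0.707 × 0.25) = 4.772 kip/in.
4.023 ≤ 4.772 → adequate.

f_max ≈ 4.02 kip/in; adequate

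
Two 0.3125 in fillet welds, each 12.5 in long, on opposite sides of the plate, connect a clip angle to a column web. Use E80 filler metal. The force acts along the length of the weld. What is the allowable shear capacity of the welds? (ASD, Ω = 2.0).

E80XX → F_EXX = 80 ksi.
Effective throat t_e = 0.707 × 0.3125 = 0.2209 in.
Total length L = 25 in; A_we = 0.2209 × 25 = 5.523 in².
F_nw = 0.6 F_EXX = 0.6 × 80 = 48 ksi.
R_n = 48 × 5.523 = 265.1 kip; R_n/Ω = 265.1/2.0 = 132.6 kip.

R_n/Ω ≈ 133 kip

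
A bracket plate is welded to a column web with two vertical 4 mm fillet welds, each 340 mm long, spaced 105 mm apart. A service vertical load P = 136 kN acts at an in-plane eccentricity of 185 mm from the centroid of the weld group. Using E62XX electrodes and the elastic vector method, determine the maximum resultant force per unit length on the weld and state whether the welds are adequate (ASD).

f_max ≈ 621 N/mm; NOT adequate

E62XX → F_EXX = 620 MPa.
Total weld length L_w = 680 mm. Treat welds as unit-width lines.
Polar moment about centroid: J = 2[d³/12 + d(b/2)²] = 2[340³/12 + 340×52.5²] = 8425000 mm³.
Direct shear f_v = P/L_w = 136×10³ / 680 = 200 N/mm (vertical).
Torsion M = P·e = 136×10³ × 185 = 25160000 N·mm.
Critical point at (x, y) = (52.5, 170) from centroid. f_tx = M·y/J = 507.7 N/mm; f_ty = M·x/J = 156.8 N/mm.
Resultant f_max = √[f_tx² + (f_v + f_ty)²] = √[507.7² + (200 + 156.8)²] = 620.5 N/mm.
Capacity per unit length: r_n/Ω = (1/2.0) × 0.6 × 620 × (0.707 × 4) = 526 N/mm.
620.5 > 526 → NOT adequate.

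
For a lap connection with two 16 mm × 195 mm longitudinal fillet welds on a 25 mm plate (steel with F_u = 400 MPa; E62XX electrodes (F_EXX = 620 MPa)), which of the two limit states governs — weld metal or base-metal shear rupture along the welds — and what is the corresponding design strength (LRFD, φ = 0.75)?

φR_n ≈ 1230 kN (weld metal governs)

t_e = 0.707 × 16 = 11.31 mm; L = 390 mm.
Weld metal: φR_n = 0.75 × 0.6 × 620 × 11.31 × 390 × 10⁻³ = 1231 kN.
Base metal (shear rupture): φR_n = 0.75 × 0.6 × 400 × 25 × 390 × 10⁻³ = 1755 kN.
Governing: weld metal.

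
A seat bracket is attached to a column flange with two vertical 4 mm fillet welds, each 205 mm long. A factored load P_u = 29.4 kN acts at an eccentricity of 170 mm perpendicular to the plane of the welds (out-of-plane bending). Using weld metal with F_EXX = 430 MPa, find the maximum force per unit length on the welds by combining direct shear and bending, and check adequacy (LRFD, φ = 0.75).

f_max ≈ 364 N/mm; adequate

L_w = 2 × 205 = 410 mm; section modulus (unit throat) S = 2 × L²/6 = 14010 mm².
Direct shear f_v = P/L_w = 29.4×10³/410 = 71.71 N/mm.
Moment M = P × e = 29.4×10³ × 170 = 4998000 N·mm; bending f_b = M/S = 356.8 N/mm.
f_max = √(f_v² + f_b²) = √(71.71² + 356.8²) = 363.9 N/mm.
φr_n = 0.75 × 0.6 × 430 × (0.707 × 4) = 547.2 N/mm → adequate.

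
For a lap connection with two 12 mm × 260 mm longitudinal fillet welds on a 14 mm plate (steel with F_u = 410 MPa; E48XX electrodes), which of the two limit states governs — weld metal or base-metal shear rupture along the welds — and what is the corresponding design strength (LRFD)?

E48XX → F_EXX = 480 MPa.
t_e = 0.707 × 12 = 8.484 mm; L = 520 mm.
Weld metal: φR_n = 0.75 × 0.6 × 480 × 8.484 × 520 × 10⁻³ = 952.9 kN.
Base metal (shear rupture): φR_n = 0.75 × 0.6 × 410 × 14 × 520 × 10⁻³ = 1343 kN.
Governing: weld metal.

φR_n ≈ 953 kN (weld metal governs)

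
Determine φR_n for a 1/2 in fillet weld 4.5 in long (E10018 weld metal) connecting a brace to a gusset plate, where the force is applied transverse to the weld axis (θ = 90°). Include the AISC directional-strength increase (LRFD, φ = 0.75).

E100XX → F_EXX = 100 ksi.
t_e = 0.707 × 0.5 = 0.3535 in; A_we = 0.3535 × 4.5 = 1.591 in².
Directional factor: 1.0 + 0.5 sin^1.5(90°) = 1.5.
F_nw = 0.6 × 100 × 1.5 = 90 ksi.
φR_n = 0.75 × 90 × 1.591 = 107.4 kip.

φR_n ≈ 107 kip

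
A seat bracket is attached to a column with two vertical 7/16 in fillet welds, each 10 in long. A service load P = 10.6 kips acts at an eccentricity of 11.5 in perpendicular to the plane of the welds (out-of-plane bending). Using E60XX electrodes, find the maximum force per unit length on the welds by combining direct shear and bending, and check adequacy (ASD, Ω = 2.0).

E60XX → F_EXX = 60 ksi.
L_w = 2 × 10 = 20 in; section modulus (unit throat) S = 2 × L²/6 = 33.33 in².
Direct shear f_v = P/L_w = 10.6/20 = 0.53 kip/in.
Moment M = P × e = 10.6 × 11.5 = 121.9 kip·in; bending f_b = M/S = 3.657 kip/in.
f_max = √(f_v² + f_b²) = √(0.53² + 3.657²) = 3.695 kip/in.
r_n/Ω = (1/2.0) × 0.6 × 60 × (0.707 × 0.4375) = 5.568 kip/in → adequate.

f_max ≈ 3.7 kip/in; adequate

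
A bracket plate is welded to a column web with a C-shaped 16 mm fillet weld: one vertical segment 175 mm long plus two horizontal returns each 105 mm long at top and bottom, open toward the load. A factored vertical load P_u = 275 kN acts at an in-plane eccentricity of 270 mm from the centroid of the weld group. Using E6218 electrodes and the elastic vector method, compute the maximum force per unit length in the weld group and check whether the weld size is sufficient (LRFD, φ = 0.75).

f_max ≈ 3940 N/mm; NOT adequate

E62XX → F_EXX = 620 MPa.
Total weld length L_w = 385 mm. Treat welds as unit-width lines.
Centroid: x̄ = 2×105×52.5 / 385 = 28.64 mm from the vertical weld.
Polar moment about centroid: J = I_x + I_y = [175³/12 + 2×105×87.5²] + [175×28.64² + 2(105³/12 + 105×23.86²)] = 2510000 mm³.
Direct shear f_v = P/L_w = 275×10³ / 385 = 714.3 N/mm (vertical).
Torsion M = P·e = 275×10³ × 270 = 74250000 N·mm.
Critical point at (x, y) = (76.36, 87.5) from centroid. f_tx = M·y/J = 2588 N/mm; f_ty = M·x/J = 2259 N/mm.
Resultant f_max = √[f_tx² + (f_v + f_ty)²] = √[2588² + (714.3 + 2259)²] = 3941 N/mm.
Capacity per unit length: φr_n = 0.75 × 0.6 × 620 × (0.707 × 16) = 3156 N/mm.
3941 > 3156 → NOT adequate.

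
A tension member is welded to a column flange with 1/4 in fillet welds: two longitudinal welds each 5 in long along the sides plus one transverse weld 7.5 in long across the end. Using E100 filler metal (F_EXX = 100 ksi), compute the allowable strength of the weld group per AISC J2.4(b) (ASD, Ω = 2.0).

t_e = 0.707 × 0.25 = 0.1767 in.
R_nwl = 0.6 × 100 × 0.1767 × 10 = 106 kips (longitudinal, 2 welds).
R_nwt = 0.6 × 100 × 0.1767 × 7.5 = 79.54 kips (transverse, base value).
(i) R_nwl + R_nwt = 185.6 kips; (ii) 0.85 R_nwl + 1.5 R_nwt = 209.4 kips.
R_n = max = 209.4 kips [governs: (ii)]; R_n/Ω = 104.7 kips.

R_n/Ω ≈ 105 kips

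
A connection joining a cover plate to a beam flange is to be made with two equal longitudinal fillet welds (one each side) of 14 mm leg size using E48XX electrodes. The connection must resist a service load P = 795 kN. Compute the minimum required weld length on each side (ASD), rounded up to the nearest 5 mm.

L = 280 mm on each side

E48XX → F_EXX = 480 MPa.
Throat t_e = 0.707 × 14 = 9.898 mm.
r_n/Ω = (0.6 × 480 × 9.898) / 2.0 = 1425 N/mm = 1.425 kN/mm.
L_req = P / (r_n/Ω) = 795 / 1.425 = 557.8 mm total.
Per side: 557.8 / 2 = 278.9 mm.
Round up → use L = 280 mm on each side.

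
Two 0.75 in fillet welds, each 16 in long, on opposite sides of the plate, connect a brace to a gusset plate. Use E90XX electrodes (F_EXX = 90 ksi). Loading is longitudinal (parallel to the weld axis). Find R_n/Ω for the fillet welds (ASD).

Effective throat t_e = 0.707 × 0.75 = 0.5302 in.
Total length L = 32 in; A_we = 0.5302 × 32 = 16.97 in².
F_nw = 0.6 F_EXX = 0.6 × 90 = 54 ksi.
R_n = 54 × 16.97 = 916.3 kips; R_n/Ω = 916.3/2.0 = 458.1 kips.

R_n/Ω ≈ 458 kips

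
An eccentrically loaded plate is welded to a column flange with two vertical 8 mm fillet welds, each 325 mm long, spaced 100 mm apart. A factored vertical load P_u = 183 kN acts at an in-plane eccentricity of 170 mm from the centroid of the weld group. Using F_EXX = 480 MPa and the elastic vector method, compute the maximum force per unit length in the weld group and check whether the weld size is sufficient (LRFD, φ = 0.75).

Total weld length L_w = 650 mm. Treat welds as unit-width lines.
Polar moment about centroid: J = 2[d³/12 + d(b/2)²] = 2[325³/12 + 325×50²] = 7346000 mm³.
Direct shear f_v = P/L_w = 183×10³ / 650 = 281.5 N/mm (vertical).
Torsion M = P·e = 183×10³ × 170 = 31110000 N·mm.
Critical point at (x, y) = (50, 162.5) from centroid. f_tx = M·y/J = 688.1 N/mm; f_ty = M·x/J = 211.7 N/mm.
Resultant f_max = √[f_tx² + (f_v + f_ty)²] = √[688.1² + (281.5 + 211.7)²] = 846.7 N/mm.
Capacity per unit length: φr_n = 0.75 × 0.6 × 480 × (0.707 × 8) = 1222 N/mm.
846.7 ≤ 1222 → adequate.

f_max ≈ 847 N/mm; adequate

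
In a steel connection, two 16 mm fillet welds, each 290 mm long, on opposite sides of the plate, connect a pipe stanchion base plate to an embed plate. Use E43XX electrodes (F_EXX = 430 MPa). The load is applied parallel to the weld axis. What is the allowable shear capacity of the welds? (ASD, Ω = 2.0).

R_n/Ω ≈ 846 kN

Effective throat t_e = 0.707 × 16 = 11.31 mm.
Total length L = 580 mm; A_we = 11.31 × 580 = 6561 mm².
F_nw = 0.6 F_EXX = 0.6 × 430 = 258 MPa.
R_n = 258 × 6561 × 10⁻³ = 1693 kN; R_n/Ω = 1693/2.0 = 846.4 kN.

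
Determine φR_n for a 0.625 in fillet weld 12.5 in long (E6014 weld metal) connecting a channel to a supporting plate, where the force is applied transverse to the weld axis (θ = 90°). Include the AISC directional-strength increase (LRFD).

E60XX → F_EXX = 60 ksi.
t_e = 0.707 × 0.625 = 0.4419 in; A_we = 0.4419 × 12.5 = 5.523 in².
Directional factor: 1.0 + 0.5 sin^1.5(90°) = 1.5.
F_nw = 0.6 × 60 × 1.5 = 54 ksi.
φR_n = 0.75 × 54 × 5.523 = 223.7 kips.

φR_n ≈ 224 kips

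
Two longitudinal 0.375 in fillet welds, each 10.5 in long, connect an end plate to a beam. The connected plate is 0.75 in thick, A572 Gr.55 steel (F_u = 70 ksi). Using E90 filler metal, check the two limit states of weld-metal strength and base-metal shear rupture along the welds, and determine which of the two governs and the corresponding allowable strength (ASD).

E90XX → F_EXX = 90 ksi.
t_e = 0.707 × 0.375 = 0.2651 in; L = 21 in.
Weld metal: R_n/Ω = (1/2.0) × 0.6 × 90 × 0.2651 × 21 = 150.3 kips.
Base metal (shear rupture): R_n/Ω = (1/2.0) × 0.6 × 70 × 0.75 × 21 = 330.8 kips.
Governing: weld metal.

R_n/Ω ≈ 150 kips (weld metal governs)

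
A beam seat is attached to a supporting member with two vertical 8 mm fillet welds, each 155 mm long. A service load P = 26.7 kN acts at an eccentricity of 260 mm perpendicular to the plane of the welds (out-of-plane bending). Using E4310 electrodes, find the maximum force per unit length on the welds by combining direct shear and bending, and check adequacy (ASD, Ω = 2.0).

f_max ≈ 871 N/mm; NOT adequate

E43XX → F_EXX = 430 MPa.
L_w = 2 × 155 = 310 mm; section modulus (unit throat) S = 2 × L²/6 = 8008 mm².
Direct shear f_v = P/L_w = 26.7×10³/310 = 86.13 N/mm.
Moment M = P × e = 26.7×10³ × 260 = 6942000 N·mm; bending f_b = M/S = 866.8 N/mm.
f_max = √(f_v² + f_b²) = √(86.13² + 866.8²) = 871.1 N/mm.
r_n/Ω = (1/2.0) × 0.6 × 430 × (0.707 × 8) = 729.6 N/mm → NOT adequate.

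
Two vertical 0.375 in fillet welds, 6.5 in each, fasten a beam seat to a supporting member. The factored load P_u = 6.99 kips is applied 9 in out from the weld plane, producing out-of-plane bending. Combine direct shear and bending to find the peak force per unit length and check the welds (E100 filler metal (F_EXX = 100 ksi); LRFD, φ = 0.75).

L_w = 2 × 6.5 = 13 in; section modulus (unit throat) S = 2 × L²/6 = 14.08 in².
Direct shear f_v = P/L_w = 6.99/13 = 0.5377 kip/in.
Moment M = P × e = 6.99 × 9 = 62.91 kip·in; bending f_b = M/S = 4.467 kip/in.
f_max = √(f_v² + f_b²) = √(0.5377² + 4.467²) = 4.499 kip/in.
φr_n = 0.75 × 0.6 × 100 × (0.707 × 0.375) = 11.93 kip/in → adequate.

f_max ≈ 4.5 kip/in; adequate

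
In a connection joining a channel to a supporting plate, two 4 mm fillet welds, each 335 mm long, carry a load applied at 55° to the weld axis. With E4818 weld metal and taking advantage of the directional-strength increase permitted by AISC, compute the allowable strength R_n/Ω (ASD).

E48XX → F_EXX = 480 MPa.
t_e = 0.707 × 4 = 2.828 mm; A_we = 2.828 × 670 = 1895 mm².
Directional factor: 1.0 + 0.5 sin^1.5(55°) = 1.371.
F_nw = 0.6 × 480 × 1.371 = 394.8 MPa.
R_n/Ω = (394.8 × 1895) / 2.0 × 10⁻³ = 374 kN.

R_n/Ω ≈ 374 kN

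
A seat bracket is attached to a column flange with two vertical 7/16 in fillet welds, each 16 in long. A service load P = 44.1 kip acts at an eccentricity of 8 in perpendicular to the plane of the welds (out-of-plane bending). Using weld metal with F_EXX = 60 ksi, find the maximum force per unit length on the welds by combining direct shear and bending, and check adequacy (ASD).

L_w = 2 × 16 = 32 in; section modulus (unit throat) S = 2 × L²/6 = 85.33 in².
Direct shear f_v = P/L_w = 44.1/32 = 1.378 kip/in.
Moment M = P × e = 44.1 × 8 = 352.8 kip·in; bending f_b = M/S = 4.134 kip/in.
f_max = √(f_v² + f_b²) = √(1.378² + 4.134²) = 4.358 kip/in.
r_n/Ω = (1/2.0) × 0.6 × 60 × (0.707 × 0.4375) = 5.568 kip/in → adequate.

f_max ≈ 4.36 kip/in; adequate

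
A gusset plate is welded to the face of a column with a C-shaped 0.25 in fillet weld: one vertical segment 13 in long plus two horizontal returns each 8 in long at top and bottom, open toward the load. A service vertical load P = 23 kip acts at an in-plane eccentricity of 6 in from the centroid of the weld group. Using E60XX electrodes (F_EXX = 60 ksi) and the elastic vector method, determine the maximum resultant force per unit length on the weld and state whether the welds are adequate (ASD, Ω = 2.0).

f_max ≈ 1.76 kip/in; adequate

Total weld length L_w = 29 in. Treat welds as unit-width lines.
Centroid: x̄ = 2×8×4 / 29 = 2.207 in from the vertical weld.
Polar moment about centroid: J = I_x + I_y = [13³/12 + 2×8×6.5²] + [13×2.207² + 2(8³/12 + 8×1.793²)] = 1059 in³.
Direct shear f_v = P/L_w = 23 / 29 = 0.7931 kip/in (vertical).
Torsion M = P·e = 23 × 6 = 138 kip·in.
Critical point at (x, y) = (5.793, 6.5) from centroid. f_tx = M·y/J = 0.8469 kip/in; f_ty = M·x/J = 0.7548 kip/in.
Resultant f_max = √[f_tx² + (f_v + f_ty)²] = √[0.8469² + (0.7931 + 0.7548)²] = 1.764 kip/in.
Capacity per unit length: r_n/Ω = (1/2.0) × 0.6 × 60 × (0.707 × 0.25) = 3.181 kip/in.
1.764 ≤ 3.181 → adequate.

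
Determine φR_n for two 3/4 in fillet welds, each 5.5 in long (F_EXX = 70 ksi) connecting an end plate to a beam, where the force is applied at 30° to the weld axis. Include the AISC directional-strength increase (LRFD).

t_e = 0.707 × 0.75 = 0.5302 in; A_we = 0.5302 × 11 = 5.833 in².
Directional factor: 1.0 + 0.5 sin^1.5(30°) = 1.177.
F_nw = 0.6 × 70 × 1.177 = 49.42 ksi.
φR_n = 0.75 × 49.42 × 5.833 = 216.2 kips.

φR_n ≈ 216 kips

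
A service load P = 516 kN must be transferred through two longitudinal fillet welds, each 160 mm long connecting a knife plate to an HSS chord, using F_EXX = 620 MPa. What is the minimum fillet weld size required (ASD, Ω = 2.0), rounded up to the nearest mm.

Total weld length L = 320 mm.
Required throat t_e = P × Ω / (0.6 F_EXX × L) = 516 × 2.0 / (0.6 × 620 × 320 × 10⁻³) = 8.669 mm.
Required leg w = t_e / 0.707 = 12.26 mm → use 13 mm.

w = 13 mm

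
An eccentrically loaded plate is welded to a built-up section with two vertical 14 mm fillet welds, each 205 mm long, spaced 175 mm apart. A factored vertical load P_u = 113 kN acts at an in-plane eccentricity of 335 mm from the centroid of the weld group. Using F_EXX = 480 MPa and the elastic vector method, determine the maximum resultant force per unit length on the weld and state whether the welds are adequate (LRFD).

f_max ≈ 1310 N/mm; adequate

Total weld length L_w = 410 mm. Treat welds as unit-width lines.
Polar moment about centroid: J = 2[d³/12 + d(b/2)²] = 2[205³/12 + 205×87.5²] = 4575000 mm³.
Direct shear f_v = P/L_w = 113×10³ / 410 = 275.6 N/mm (vertical).
Torsion M = P·e = 113×10³ × 335 = 37855000 N·mm.
Critical point at (x, y) = (87.5, 102.5) from centroid. f_tx = M·y/J = 848.1 N/mm; f_ty = M·x/J = 724 N/mm.
Resultant f_max = √[f_tx² + (f_v + f_ty)²] = √[848.1² + (275.6 + 724)²] = 1311 N/mm.
Capacity per unit length: φr_n = 0.75 × 0.6 × 480 × (0.707 × 14) = 2138 N/mm.
1311 ≤ 2138 → adequate.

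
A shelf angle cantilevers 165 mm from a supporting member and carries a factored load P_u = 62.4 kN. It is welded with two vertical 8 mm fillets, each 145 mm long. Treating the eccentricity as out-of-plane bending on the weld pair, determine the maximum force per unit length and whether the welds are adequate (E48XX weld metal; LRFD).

f_max ≈ 1480 N/mm; NOT adequate

E48XX → F_EXX = 480 MPa.
L_w = 2 × 145 = 290 mm; section modulus (unit throat) S = 2 × L²/6 = 7008 mm².
Direct shear f_v = P/L_w = 62.4×10³/290 = 215.2 N/mm.
Moment M = P × e = 62.4×10³ × 165 = 10296000 N·mm; bending f_b = M/S = 1469 N/mm.
f_max = √(f_v² + f_b²) = √(215.2² + 1469²) = 1485 N/mm.
φr_n = 0.75 × 0.6 × 480 × (0.707 × 8) = 1222 N/mm → NOT adequate.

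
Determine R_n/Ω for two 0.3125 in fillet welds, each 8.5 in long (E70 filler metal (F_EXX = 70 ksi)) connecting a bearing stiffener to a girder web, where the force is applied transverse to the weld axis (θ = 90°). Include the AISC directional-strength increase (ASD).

R_n/Ω ≈ 118 kips

t_e = 0.707 × 0.3125 = 0.2209 in; A_we = 0.2209 × 17 = 3.756 in².
Directional factor: 1.0 + 0.5 sin^1.5(90°) = 1.5.
F_nw = 0.6 × 70 × 1.5 = 63 ksi.
R_n/Ω = (63 × 3.756) / 2.0 = 118.3 kips.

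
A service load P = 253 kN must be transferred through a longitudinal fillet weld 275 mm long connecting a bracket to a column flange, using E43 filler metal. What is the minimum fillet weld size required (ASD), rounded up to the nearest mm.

E43XX → F_EXX = 430 MPa.
Total weld length L = 275 mm.
Required throat t_e = P × Ω / (0.6 F_EXX × L) = 253 × 2.0 / (0.6 × 430 × 275 × 10⁻³) = 7.132 mm.
Required leg w = t_e / 0.707 = 10.09 mm → use 11 mm.

w = 11 mm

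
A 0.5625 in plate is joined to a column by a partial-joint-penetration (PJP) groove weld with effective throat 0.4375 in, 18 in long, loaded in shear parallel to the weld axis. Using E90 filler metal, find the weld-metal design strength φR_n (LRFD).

φR_n ≈ 319 kip

E90XX → F_EXX = 90 ksi.
Effective throat (given) t_e = 0.4375 in.
A_we = 0.4375 × 18 = 7.875 in².
F_nw = 0.6 F_EXX = 54 ksi.
φR_n = 0.75 × 54 × 7.875 = 318.9 kip.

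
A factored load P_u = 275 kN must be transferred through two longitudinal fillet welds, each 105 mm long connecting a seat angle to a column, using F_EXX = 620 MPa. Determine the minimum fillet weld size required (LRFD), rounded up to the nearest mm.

Total weld length L = 210 mm.
Required throat t_e = P_u / (φ × 0.6 F_EXX × L) = 275 / (0.75 × 0.6 × 620 × 210 × 10⁻³) = 4.694 mm.
Required leg w = t_e / 0.707 = 6.639 mm → use 7 mm.

w = 7 mm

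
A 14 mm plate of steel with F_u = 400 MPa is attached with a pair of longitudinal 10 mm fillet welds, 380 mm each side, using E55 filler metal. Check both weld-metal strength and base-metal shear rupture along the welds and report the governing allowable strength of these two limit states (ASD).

E55XX → F_EXX = 550 MPa.
t_e = 0.707 × 10 = 7.07 mm; L = 760 mm.
Weld metal: R_n/Ω = (1/2.0) × 0.6 × 550 × 7.07 × 760 × 10⁻³ = 886.6 kN.
Base metal (shear rupture): R_n/Ω = (1/2.0) × 0.6 × 400 × 14 × 760 × 10⁻³ = 1277 kN.
Governing: weld metal.

R_n/Ω ≈ 887 kN (weld metal governs)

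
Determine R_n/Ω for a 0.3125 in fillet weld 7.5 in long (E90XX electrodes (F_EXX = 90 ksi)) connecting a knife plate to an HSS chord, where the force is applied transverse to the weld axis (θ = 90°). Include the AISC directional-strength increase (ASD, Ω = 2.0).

R_n/Ω ≈ 67.1 kips

t_e = 0.707 × 0.3125 = 0.2209 in; A_we = 0.2209 × 7.5 = 1.657 in².
Directional factor: 1.0 + 0.5 sin^1.5(90°) = 1.5.
F_nw = 0.6 × 90 × 1.5 = 81 ksi.
R_n/Ω = (81 × 1.657) / 2.0 = 67.11 kips.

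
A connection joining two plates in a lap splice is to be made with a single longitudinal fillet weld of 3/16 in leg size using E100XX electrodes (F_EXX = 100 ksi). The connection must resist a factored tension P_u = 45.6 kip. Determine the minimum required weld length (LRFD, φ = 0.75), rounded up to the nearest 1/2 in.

L = 8 in

Throat t_e = 0.707 × 0.1875 = 0.1326 in.
φr_n = 0.75 × 0.6 × 100 × 0.1326 = 5.965 kip/in.
L_req = P_u / φr_n = 45.6 / 5.965 = 7.644 in total.
Round up → use L = 8 in.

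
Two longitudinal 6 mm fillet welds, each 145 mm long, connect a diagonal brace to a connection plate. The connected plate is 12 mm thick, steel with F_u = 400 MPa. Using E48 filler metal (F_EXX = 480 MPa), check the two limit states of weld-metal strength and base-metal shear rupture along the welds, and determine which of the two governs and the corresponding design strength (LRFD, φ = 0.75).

φR_n ≈ 266 kN (weld metal governs)

t_e = 0.707 × 6 = 4.242 mm; L = 290 mm.
Weld metal: φR_n = 0.75 × 0.6 × 480 × 4.242 × 290 × 10⁻³ = 265.7 kN.
Base metal (shear rupture): φR_n = 0.75 × 0.6 × 400 × 12 × 290 × 10⁻³ = 626.4 kN.
Governing: weld metal.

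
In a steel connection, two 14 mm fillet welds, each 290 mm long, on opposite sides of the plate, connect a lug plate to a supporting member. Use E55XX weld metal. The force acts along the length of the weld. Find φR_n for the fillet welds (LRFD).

φR_n ≈ 1420 kN

E55XX → F_EXX = 550 MPa.
Effective throat t_e = 0.707 × 14 = 9.898 mm.
Total length L = 580 mm; A_we = 9.898 × 580 = 5741 mm².
F_nw = 0.6 F_EXX = 0.6 × 550 = 330 MPa.
φR_n = 0.75 × 330 × 5741 × 10⁻³ = 1421 kN.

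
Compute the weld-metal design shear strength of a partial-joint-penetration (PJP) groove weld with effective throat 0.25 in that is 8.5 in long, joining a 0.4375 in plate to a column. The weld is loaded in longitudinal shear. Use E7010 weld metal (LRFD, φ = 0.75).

φR_n ≈ 66.9 kips

E70XX → F_EXX = 70 ksi.
Effective throat (given) t_e = 0.25 in.
A_we = 0.25 × 8.5 = 2.125 in².
F_nw = 0.6 F_EXX = 42 ksi.
φR_n = 0.75 × 42 × 2.125 = 66.94 kips.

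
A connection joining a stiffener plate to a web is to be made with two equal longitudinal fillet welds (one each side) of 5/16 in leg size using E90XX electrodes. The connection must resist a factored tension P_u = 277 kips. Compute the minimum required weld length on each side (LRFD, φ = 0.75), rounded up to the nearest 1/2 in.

L = 15.5 in on each side

E90XX → F_EXX = 90 ksi.
Throat t_e = 0.707 × 0.3125 = 0.2209 in.
φr_n = 0.75 × 0.6 × 90 × 0.2209 = 8.948 kips/in.
L_req = P_u / φr_n = 277 / 8.948 = 30.96 in total.
Per side: 30.96 / 2 = 15.48 in.
Round up → use L = 15.5 in on each side.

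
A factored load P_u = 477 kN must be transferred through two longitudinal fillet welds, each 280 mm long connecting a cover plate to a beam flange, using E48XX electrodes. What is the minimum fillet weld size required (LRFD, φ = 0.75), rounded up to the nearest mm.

w = 6 mm

E48XX → F_EXX = 480 MPa.
Total weld length L = 560 mm.
Required throat t_e = P_u / (φ × 0.6 F_EXX × L) = 477 / (0.75 × 0.6 × 480 × 560 × 10⁻³) = 3.943 mm.
Required leg w = t_e / 0.707 = 5.578 mm → use 6 mm.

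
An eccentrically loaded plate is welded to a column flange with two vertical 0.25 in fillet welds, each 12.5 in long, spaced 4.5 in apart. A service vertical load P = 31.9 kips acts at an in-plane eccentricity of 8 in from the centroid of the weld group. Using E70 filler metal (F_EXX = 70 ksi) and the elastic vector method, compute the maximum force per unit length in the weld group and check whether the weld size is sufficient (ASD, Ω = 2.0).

f_max ≈ 4.35 kip/in; NOT adequate

Total weld length L_w = 25 in. Treat welds as unit-width lines.
Polar moment about centroid: J = 2[d³/12 + d(b/2)²] = 2[12.5³/12 + 12.5×2.25²] = 452.1 in³.
Direct shear f_v = P/L_w = 31.9 / 25 = 1.276 kip/in (vertical).
Torsion M = P·e = 31.9 × 8 = 255.2 kip·in.
Critical point at (x, y) = (2.25, 6.25) from centroid. f_tx = M·y/J = 3.528 kip/in; f_ty = M·x/J = 1.27 kip/in.
Resultant f_max = √[f_tx² + (f_v + f_ty)²] = √[3.528² + (1.276 + 1.27)²] = 4.351 kip/in.
Capacity per unit length: r_n/Ω = (1/2.0) × 0.6 × 70 × (0.707 × 0.25) = 3.712 kip/in.
4.351 > 3.712 → NOT adequate.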